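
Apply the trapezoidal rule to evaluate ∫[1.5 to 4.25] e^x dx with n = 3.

f(x) = e^x
a = 1.5, b = 4.25, n = 3
h = (b - a)/n = 0.916667

Trapezoidal rule: (h/2)[f(x₀) + 2f(x₁) + 2f(x₂) + ... + f(xₙ)]

x_0 = 1.5000, f(x_0) = 4.481689, coefficient = 1
x_1 = 2.4167, f(x_1) = 11.208436, coefficient = 2
x_2 = 3.3333, f(x_2) = 28.031625, coefficient = 2
x_3 = 4.2500, f(x_3) = 70.105412, coefficient = 1

I ≈ (0.916667/2) × 153.067222 = 70.155810
Exact value: 65.623723
Error: 4.532087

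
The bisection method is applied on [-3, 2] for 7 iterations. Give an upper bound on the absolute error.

Bisection error bound: |error| ≤ (b-a)/2^n
|error| ≤ (2 - (-3))/2^7 = 5/2^7
|error| ≤ 0.0390625000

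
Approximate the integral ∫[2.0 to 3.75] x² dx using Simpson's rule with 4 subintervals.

f(x) = x²
a = 2.0, b = 3.75, n = 4
h = (b - a)/n = 0.437500

Simpson's rule: (h/3)[f(x₀) + 4f(x₁) + 2f(x₂) + ... + f(xₙ)]

x_0 = 2.0000, f(x_0) = 4.000000, coefficient = 1
x_1 = 2.4375, f(x_1) = 5.941406, coefficient = 4
x_2 = 2.8750, f(x_2) = 8.265625, coefficient = 2
x_3 = 3.3125, f(x_3) = 10.972656, coefficient = 4
x_4 = 3.7500, f(x_4) = 14.062500, coefficient = 1

I ≈ (0.437500/3) × 102.250000 = 14.911458
Exact value: 14.911458
Error: 0.000000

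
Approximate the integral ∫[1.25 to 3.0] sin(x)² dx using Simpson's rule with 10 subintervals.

f(x) = sin(x)²
a = 1.25, b = 3.0, n = 10
h = (b - a)/n = 0.175000

Simpson's rule: (h/3)[f(x₀) + 4f(x₁) + 2f(x₂) + ... + f(xₙ)]

x_0 = 1.2500, f(x_0) = 0.900572, coefficient = 1
x_1 = 1.4250, f(x_1) = 0.978894, coefficient = 4
x_2 = 1.6000, f(x_2) = 0.999147, coefficient = 2
x_3 = 1.7750, f(x_3) = 0.958877, coefficient = 4
x_4 = 1.9500, f(x_4) = 0.862966, coefficient = 2
x_5 = 2.1250, f(x_5) = 0.723044, coefficient = 4
x_6 = 2.3000, f(x_6) = 0.556076, coefficient = 2
x_7 = 2.4750, f(x_7) = 0.382309, coefficient = 4
x_8 = 2.6500, f(x_8) = 0.222813, coefficient = 2
x_9 = 2.8250, f(x_9) = 0.096927, coefficient = 4
x_10 = 3.0000, f(x_10) = 0.019915, coefficient = 1

I ≈ (0.175000/3) × 18.762694 = 1.094490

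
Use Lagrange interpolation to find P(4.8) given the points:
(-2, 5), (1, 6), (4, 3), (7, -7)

Lagrange interpolation formula:
P(x) = Σ yᵢ × Lᵢ(x)
where Lᵢ(x) = Π_{j≠i} (x - xⱼ)/(xᵢ - xⱼ)

L_0(4.8) = (4.8 - 1)/(-2 - 1) × (4.8 - 4)/(-2 - 4) × (4.8 - 7)/(-2 - 7) = 0.041284
L_1(4.8) = (4.8 - (-2))/(1 - (-2)) × (4.8 - 4)/(1 - 4) × (4.8 - 7)/(1 - 7) = -0.221630
L_2(4.8) = (4.8 - (-2))/(4 - (-2)) × (4.8 - 1)/(4 - 1) × (4.8 - 7)/(4 - 7) = 1.052741
L_3(4.8) = (4.8 - (-2))/(7 - (-2)) × (4.8 - 1)/(7 - 1) × (4.8 - 4)/(7 - 4) = 0.127605

P(4.8) = 5×L_0(4.8) + 6×L_1(4.8) + 3×L_2(4.8) + (-7)×L_3(4.8)
P(4.8) = 1.141630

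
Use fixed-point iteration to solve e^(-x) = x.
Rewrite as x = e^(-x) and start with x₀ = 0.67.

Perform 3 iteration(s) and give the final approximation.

Equation: e^(-x) = x
Fixed-point form: x = e^(-x)
x₀ = 0.67

x_1 = g(0.670000) = 0.511709
x_2 = g(0.511709) = 0.599470
x_3 = g(0.599470) = 0.549102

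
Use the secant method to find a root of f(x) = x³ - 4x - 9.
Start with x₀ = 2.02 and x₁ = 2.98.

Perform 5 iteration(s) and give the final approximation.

f(x) = x³ - 4x - 9
x₀ = 2.02, x₁ = 2.98

Secant formula: x_{n+1} = x_n - f(x_n)(x_n - x_{n-1})/(f(x_n) - f(x_{n-1}))

Iteration 1:
  f(2.020000) = -8.837592
  f(2.980000) = 5.543592
  x_2 = 2.980000 - 5.543592×(2.980000 - 2.020000)/(5.543592 - (-8.837592))
       = 2.609944
Iteration 2:
  f(2.980000) = 5.543592
  f(2.609944) = -1.661345
  x_3 = 2.609944 - (-1.661345)×(2.609944 - 2.980000)/(-1.661345 - 5.543592)
       = 2.695273
Iteration 3:
  f(2.609944) = -1.661345
  f(2.695273) = -0.201294
  x_4 = 2.695273 - (-0.201294)×(2.695273 - 2.609944)/(-0.201294 - (-1.661345))
       = 2.707037
Iteration 4:
  f(2.695273) = -0.201294
  f(2.707037) = 0.009152
  x_5 = 2.707037 - 0.009152×(2.707037 - 2.695273)/(0.009152 - (-0.201294))
       = 2.706525
Iteration 5:
  f(2.707037) = 0.009152
  f(2.706525) = -0.000047
  x_6 = 2.706525 - (-0.000047)×(2.706525 - 2.707037)/(-0.000047 - 0.009152)
       = 2.706528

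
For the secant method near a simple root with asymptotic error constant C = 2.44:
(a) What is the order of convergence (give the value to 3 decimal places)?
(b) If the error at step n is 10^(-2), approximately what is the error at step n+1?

(a) Secant method has superlinear convergence with order φ = (1+√5)/2 ≈ 1.618.
    This means |e_{n+1}| ≈ C|e_n|^1.618.

(b) With |e_n| = 10^(-2) and C = 2.44:
    |e_{n+1}| ≈ 2.44 × (10^(-2))^1.618 = 2.44 × 10^(-3.24)

(a) ≈ 1.618 (golden ratio); (b) |e_{n+1}| ≈ 1.417e-03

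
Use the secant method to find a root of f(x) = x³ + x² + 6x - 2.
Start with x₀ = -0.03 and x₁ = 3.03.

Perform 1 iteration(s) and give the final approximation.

f(x) = x³ + x² + 6x - 2
x₀ = -0.03, x₁ = 3.03

Secant formula: x_{n+1} = x_n - f(x_n)(x_n - x_{n-1})/(f(x_n) - f(x_{n-1}))

Iteration 1:
  f(-0.030000) = -2.179127
  f(3.030000) = 53.179027
  x_2 = 3.030000 - 53.179027×(3.030000 - (-0.030000))/(53.179027 - (-2.179127))
       = 0.090454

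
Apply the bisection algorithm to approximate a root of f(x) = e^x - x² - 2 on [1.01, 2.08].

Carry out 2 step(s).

f(x) = e^x - x² - 2
Initial interval: [1.01, 2.08]

Iteration 1:
  c_1 = (1.010000 + 2.080000)/2 = 1.545000
  f(c_1) = f(1.545000) = 0.300947
  f(a) × f(c) < 0, new interval: [1.010000, 1.545000]
Iteration 2:
  c_2 = (1.010000 + 1.545000)/2 = 1.277500
  f(c_2) = f(1.277500) = -0.044347
  f(a) × f(c) ≥ 0, new interval: [1.277500, 1.545000]

After 2 iteration(s), the approximation is c_2 = 1.277500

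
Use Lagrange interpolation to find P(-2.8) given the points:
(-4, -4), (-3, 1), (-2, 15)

Lagrange interpolation formula:
P(x) = Σ yᵢ × Lᵢ(x)
where Lᵢ(x) = Π_{j≠i} (x - xⱼ)/(xᵢ - xⱼ)

L_0(-2.8) = (-2.8 - (-3))/(-4 - (-3)) × (-2.8 - (-2))/(-4 - (-2)) = -0.080000
L_1(-2.8) = (-2.8 - (-4))/(-3 - (-4)) × (-2.8 - (-2))/(-3 - (-2)) = 0.960000
L_2(-2.8) = (-2.8 - (-4))/(-2 - (-4)) × (-2.8 - (-3))/(-2 - (-3)) = 0.120000

P(-2.8) = (-4)×L_0(-2.8) + 1×L_1(-2.8) + 15×L_2(-2.8)
P(-2.8) = 3.080000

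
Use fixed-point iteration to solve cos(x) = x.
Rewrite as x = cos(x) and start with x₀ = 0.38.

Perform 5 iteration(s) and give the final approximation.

Equation: cos(x) = x
Fixed-point form: x = cos(x)
x₀ = 0.38

x_1 = g(0.380000) = 0.928665
x_2 = g(0.928665) = 0.598904
x_3 = g(0.598904) = 0.825954
x_4 = g(0.825954) = 0.677856
x_5 = g(0.677856) = 0.778919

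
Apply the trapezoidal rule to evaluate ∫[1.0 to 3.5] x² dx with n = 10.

f(x) = x²
a = 1.0, b = 3.5, n = 10
h = (b - a)/n = 0.250000

Trapezoidal rule: (h/2)[f(x₀) + 2f(x₁) + 2f(x₂) + ... + f(xₙ)]

x_0 = 1.0000, f(x_0) = 1.000000, coefficient = 1
x_1 = 1.2500, f(x_1) = 1.562500, coefficient = 2
x_2 = 1.5000, f(x_2) = 2.250000, coefficient = 2
x_3 = 1.7500, f(x_3) = 3.062500, coefficient = 2
x_4 = 2.0000, f(x_4) = 4.000000, coefficient = 2
x_5 = 2.2500, f(x_5) = 5.062500, coefficient = 2
x_6 = 2.5000, f(x_6) = 6.250000, coefficient = 2
x_7 = 2.7500, f(x_7) = 7.562500, coefficient = 2
x_8 = 3.0000, f(x_8) = 9.000000, coefficient = 2
x_9 = 3.2500, f(x_9) = 10.562500, coefficient = 2
x_10 = 3.5000, f(x_10) = 12.250000, coefficient = 1

I ≈ (0.250000/2) × 111.875000 = 13.984375
Exact value: 13.958333
Error: 0.026042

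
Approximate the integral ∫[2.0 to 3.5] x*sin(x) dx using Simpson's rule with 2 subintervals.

f(x) = x*sin(x)
a = 2.0, b = 3.5, n = 2
h = (b - a)/n = 0.750000

Simpson's rule: (h/3)[f(x₀) + 4f(x₁) + 2f(x₂) + ... + f(xₙ)]

x_0 = 2.0000, f(x_0) = 1.818595, coefficient = 1
x_1 = 2.7500, f(x_1) = 1.049568, coefficient = 4
x_2 = 3.5000, f(x_2) = -1.227741, coefficient = 1

I ≈ (0.750000/3) × 4.789124 = 1.197281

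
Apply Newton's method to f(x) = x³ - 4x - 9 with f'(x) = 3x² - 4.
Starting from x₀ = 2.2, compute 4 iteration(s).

f(x) = x³ - 4x - 9
f'(x) = 3x² - 4
x₀ = 2.2

Newton-Raphson formula: x_{n+1} = x_n - f(x_n)/f'(x_n)

Iteration 1:
  f(2.200000) = -7.152000
  f'(2.200000) = 10.520000
  x_1 = 2.200000 - (-7.152000)/10.520000 = 2.879848
Iteration 2:
  f(2.879848) = 3.364696
  f'(2.879848) = 20.880572
  x_2 = 2.879848 - 3.364696/20.880572 = 2.718708
Iteration 3:
  f(2.718708) = 0.220151
  f'(2.718708) = 18.174118
  x_3 = 2.718708 - 0.220151/18.174118 = 2.706594
Iteration 4:
  f(2.706594) = 0.001195
  f'(2.706594) = 17.976960
  x_4 = 2.706594 - 0.001195/17.976960 = 2.706528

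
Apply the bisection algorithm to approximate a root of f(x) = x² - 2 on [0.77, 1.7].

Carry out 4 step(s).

f(x) = x² - 2
Initial interval: [0.77, 1.7]

Iteration 1:
  c_1 = (0.770000 + 1.700000)/2 = 1.235000
  f(c_1) = f(1.235000) = -0.474775
  f(a) × f(c) ≥ 0, new interval: [1.235000, 1.700000]
Iteration 2:
  c_2 = (1.235000 + 1.700000)/2 = 1.467500
  f(c_2) = f(1.467500) = 0.153556
  f(a) × f(c) < 0, new interval: [1.235000, 1.467500]
Iteration 3:
  c_3 = (1.235000 + 1.467500)/2 = 1.351250
  f(c_3) = f(1.351250) = -0.174123
  f(a) × f(c) ≥ 0, new interval: [1.351250, 1.467500]
Iteration 4:
  c_4 = (1.351250 + 1.467500)/2 = 1.409375
  f(c_4) = f(1.409375) = -0.013662
  f(a) × f(c) ≥ 0, new interval: [1.409375, 1.467500]

After 4 iteration(s), the approximation is c_4 = 1.409375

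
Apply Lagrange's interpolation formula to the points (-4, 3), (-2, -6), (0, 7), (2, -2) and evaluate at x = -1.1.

Lagrange interpolation formula:
P(x) = Σ yᵢ × Lᵢ(x)
where Lᵢ(x) = Π_{j≠i} (x - xⱼ)/(xᵢ - xⱼ)

L_0(-1.1) = (-1.1 - (-2))/(-4 - (-2)) × (-1.1 - 0)/(-4 - 0) × (-1.1 - 2)/(-4 - 2) = -0.063938
L_1(-1.1) = (-1.1 - (-4))/(-2 - (-4)) × (-1.1 - 0)/(-2 - 0) × (-1.1 - 2)/(-2 - 2) = 0.618062
L_2(-1.1) = (-1.1 - (-4))/(0 - (-4)) × (-1.1 - (-2))/(0 - (-2)) × (-1.1 - 2)/(0 - 2) = 0.505687
L_3(-1.1) = (-1.1 - (-4))/(2 - (-4)) × (-1.1 - (-2))/(2 - (-2)) × (-1.1 - 0)/(2 - 0) = -0.059812

P(-1.1) = 3×L_0(-1.1) + (-6)×L_1(-1.1) + 7×L_2(-1.1) + (-2)×L_3(-1.1)
P(-1.1) = -0.240750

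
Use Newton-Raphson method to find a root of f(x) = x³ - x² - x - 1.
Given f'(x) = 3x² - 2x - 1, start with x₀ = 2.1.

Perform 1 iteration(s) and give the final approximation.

f(x) = x³ - x² - x - 1
f'(x) = 3x² - 2x - 1
x₀ = 2.1

Newton-Raphson formula: x_{n+1} = x_n - f(x_n)/f'(x_n)

Iteration 1:
  f(2.100000) = 1.751000
  f'(2.100000) = 8.030000
  x_1 = 2.100000 - 1.751000/8.030000 = 1.881943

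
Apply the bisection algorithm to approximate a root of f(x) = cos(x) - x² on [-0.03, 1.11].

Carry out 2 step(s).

f(x) = cos(x) - x²
Initial interval: [-0.03, 1.11]

Iteration 1:
  c_1 = (-0.030000 + 1.110000)/2 = 0.540000
  f(c_1) = f(0.540000) = 0.566109
  f(a) × f(c) ≥ 0, new interval: [0.540000, 1.110000]
Iteration 2:
  c_2 = (0.540000 + 1.110000)/2 = 0.825000
  f(c_2) = f(0.825000) = -0.002068
  f(a) × f(c) < 0, new interval: [0.540000, 0.825000]

After 2 iteration(s), the approximation is c_2 = 0.825000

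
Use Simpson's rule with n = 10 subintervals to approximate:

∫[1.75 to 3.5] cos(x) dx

f(x) = cos(x)
a = 1.75, b = 3.5, n = 10
h = (b - a)/n = 0.175000

Simpson's rule: (h/3)[f(x₀) + 4f(x₁) + 2f(x₂) + ... + f(xₙ)]

x_0 = 1.7500, f(x_0) = -0.178246, coefficient = 1
x_1 = 1.9250, f(x_1) = -0.346844, coefficient = 4
x_2 = 2.1000, f(x_2) = -0.504846, coefficient = 2
x_3 = 2.2750, f(x_3) = -0.647427, coefficient = 4
x_4 = 2.4500, f(x_4) = -0.770231, coefficient = 2
x_5 = 2.6250, f(x_5) = -0.869507, coefficient = 4
x_6 = 2.8000, f(x_6) = -0.942222, coefficient = 2
x_7 = 2.9750, f(x_7) = -0.986156, coefficient = 4
x_8 = 3.1500, f(x_8) = -0.999965, coefficient = 2
x_9 = 3.3250, f(x_9) = -0.983228, coefficient = 4
x_10 = 3.5000, f(x_10) = -0.936457, coefficient = 1

I ≈ (0.175000/3) × -22.881877 = -1.334776
Exact value: -1.334769
Error: 0.000007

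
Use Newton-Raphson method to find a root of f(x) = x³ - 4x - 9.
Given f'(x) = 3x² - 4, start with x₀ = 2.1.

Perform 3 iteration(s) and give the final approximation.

f(x) = x³ - 4x - 9
f'(x) = 3x² - 4
x₀ = 2.1

Newton-Raphson formula: x_{n+1} = x_n - f(x_n)/f'(x_n)

Iteration 1:
  f(2.100000) = -8.139000
  f'(2.100000) = 9.230000
  x_1 = 2.100000 - (-8.139000)/9.230000 = 2.981798
Iteration 2:
  f(2.981798) = 5.584341
  f'(2.981798) = 22.673367
  x_2 = 2.981798 - 5.584341/22.673367 = 2.735503
Iteration 3:
  f(2.735503) = 0.527699
  f'(2.735503) = 18.448935
  x_3 = 2.735503 - 0.527699/18.448935 = 2.706900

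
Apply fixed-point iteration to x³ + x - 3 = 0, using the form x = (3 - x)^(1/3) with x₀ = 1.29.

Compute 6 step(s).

Equation: x³ + x - 3 = 0
Fixed-point form: x = (3 - x)^(1/3)
x₀ = 1.29

x_1 = g(1.290000) = 1.195819
x_2 = g(1.195819) = 1.217382
x_3 = g(1.217382) = 1.212512
x_4 = g(1.212512) = 1.213615
x_5 = g(1.213615) = 1.213366
x_6 = g(1.213366) = 1.213422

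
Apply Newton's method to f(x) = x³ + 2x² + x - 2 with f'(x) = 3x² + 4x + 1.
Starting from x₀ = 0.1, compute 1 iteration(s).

f(x) = x³ + 2x² + x - 2
f'(x) = 3x² + 4x + 1
x₀ = 0.1

Newton-Raphson formula: x_{n+1} = x_n - f(x_n)/f'(x_n)

Iteration 1:
  f(0.100000) = -1.879000
  f'(0.100000) = 1.430000
  x_1 = 0.100000 - (-1.879000)/1.430000 = 1.413986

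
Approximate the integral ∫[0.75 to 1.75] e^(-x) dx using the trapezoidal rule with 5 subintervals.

f(x) = e^(-x)
a = 0.75, b = 1.75, n = 5
h = (b - a)/n = 0.200000

Trapezoidal rule: (h/2)[f(x₀) + 2f(x₁) + 2f(x₂) + ... + f(xₙ)]

x_0 = 0.7500, f(x_0) = 0.472367, coefficient = 1
x_1 = 0.9500, f(x_1) = 0.386741, coefficient = 2
x_2 = 1.1500, f(x_2) = 0.316637, coefficient = 2
x_3 = 1.3500, f(x_3) = 0.259240, coefficient = 2
x_4 = 1.5500, f(x_4) = 0.212248, coefficient = 2
x_5 = 1.7500, f(x_5) = 0.173774, coefficient = 1

I ≈ (0.200000/2) × 2.995873 = 0.299587
Exact value: 0.298593
Error: 0.000995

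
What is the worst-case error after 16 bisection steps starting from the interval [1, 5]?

Bisection error bound: |error| ≤ (b-a)/2^n
|error| ≤ (5 - 1)/2^16 = 4/2^16
|error| ≤ 0.0000610352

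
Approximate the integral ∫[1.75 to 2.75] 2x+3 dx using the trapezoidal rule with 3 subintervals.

f(x) = 2x+3
a = 1.75, b = 2.75, n = 3
h = (b - a)/n = 0.333333

Trapezoidal rule: (h/2)[f(x₀) + 2f(x₁) + 2f(x₂) + ... + f(xₙ)]

x_0 = 1.7500, f(x_0) = 6.500000, coefficient = 1
x_1 = 2.0833, f(x_1) = 7.166667, coefficient = 2
x_2 = 2.4167, f(x_2) = 7.833333, coefficient = 2
x_3 = 2.7500, f(x_3) = 8.500000, coefficient = 1

I ≈ (0.333333/2) × 45.000000 = 7.500000
Exact value: 7.500000
Error: 0.000000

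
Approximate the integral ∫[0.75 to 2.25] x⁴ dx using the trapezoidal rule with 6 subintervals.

f(x) = x⁴
a = 0.75, b = 2.25, n = 6
h = (b - a)/n = 0.250000

Trapezoidal rule: (h/2)[f(x₀) + 2f(x₁) + 2f(x₂) + ... + f(xₙ)]

x_0 = 0.7500, f(x_0) = 0.316406, coefficient = 1
x_1 = 1.0000, f(x_1) = 1.000000, coefficient = 2
x_2 = 1.2500, f(x_2) = 2.441406, coefficient = 2
x_3 = 1.5000, f(x_3) = 5.062500, coefficient = 2
x_4 = 1.7500, f(x_4) = 9.378906, coefficient = 2
x_5 = 2.0000, f(x_5) = 16.000000, coefficient = 2
x_6 = 2.2500, f(x_6) = 25.628906, coefficient = 1

I ≈ (0.250000/2) × 93.710938 = 11.713867
Exact value: 11.485547
Error: 0.228320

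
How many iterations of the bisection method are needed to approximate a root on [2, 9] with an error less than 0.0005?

We need (b-a)/2^n ≤ 0.0005
(9 - 2)/2^n ≤ 0.0005
7/2^n ≤ 0.0005
2^n ≥ 14000
n ≥ log₂(14000) = 13.77
n ≥ 14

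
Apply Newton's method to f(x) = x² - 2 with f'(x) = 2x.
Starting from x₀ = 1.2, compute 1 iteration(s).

f(x) = x² - 2
f'(x) = 2x
x₀ = 1.2

Newton-Raphson formula: x_{n+1} = x_n - f(x_n)/f'(x_n)

Iteration 1:
  f(1.200000) = -0.560000
  f'(1.200000) = 2.400000
  x_1 = 1.200000 - (-0.560000)/2.400000 = 1.433333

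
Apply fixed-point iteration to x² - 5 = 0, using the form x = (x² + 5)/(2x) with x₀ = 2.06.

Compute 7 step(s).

Equation: x² - 5 = 0
Fixed-point form: x = (x² + 5)/(2x)
x₀ = 2.06

x_1 = g(2.060000) = 2.243592
x_2 = g(2.243592) = 2.236081
x_3 = g(2.236081) = 2.236068
x_4 = g(2.236068) = 2.236068
x_5 = g(2.236068) = 2.236068
x_6 = g(2.236068) = 2.236068
x_7 = g(2.236068) = 2.236068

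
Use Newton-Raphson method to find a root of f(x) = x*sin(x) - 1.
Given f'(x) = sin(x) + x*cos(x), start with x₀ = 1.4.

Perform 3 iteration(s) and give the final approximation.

f(x) = x*sin(x) - 1
f'(x) = sin(x) + x*cos(x)
x₀ = 1.4

Newton-Raphson formula: x_{n+1} = x_n - f(x_n)/f'(x_n)

Iteration 1:
  f(1.400000) = 0.379630
  f'(1.400000) = 1.223404
  x_1 = 1.400000 - 0.379630/1.223404 = 1.089694
Iteration 2:
  f(1.089694) = -0.034002
  f'(1.089694) = 1.390749
  x_2 = 1.089694 - (-0.034002)/1.390749 = 1.114143
Iteration 3:
  f(1.114143) = -0.000020
  f'(1.114143) = 1.388811
  x_3 = 1.114143 - (-0.000020)/1.388811 = 1.114157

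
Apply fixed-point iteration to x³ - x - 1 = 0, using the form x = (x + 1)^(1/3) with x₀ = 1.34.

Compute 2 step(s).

Equation: x³ - x - 1 = 0
Fixed-point form: x = (x + 1)^(1/3)
x₀ = 1.34

x_1 = g(1.340000) = 1.327614
x_2 = g(1.327614) = 1.325268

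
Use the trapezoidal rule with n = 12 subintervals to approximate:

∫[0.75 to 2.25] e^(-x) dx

f(x) = e^(-x)
a = 0.75, b = 2.25, n = 12
h = (b - a)/n = 0.125000

Trapezoidal rule: (h/2)[f(x₀) + 2f(x₁) + 2f(x₂) + ... + f(xₙ)]

x_0 = 0.7500, f(x_0) = 0.472367, coefficient = 1
x_1 = 0.8750, f(x_1) = 0.416862, coefficient = 2
x_2 = 1.0000, f(x_2) = 0.367879, coefficient = 2
x_3 = 1.1250, f(x_3) = 0.324652, coefficient = 2
x_4 = 1.2500, f(x_4) = 0.286505, coefficient = 2
x_5 = 1.3750, f(x_5) = 0.252840, coefficient = 2
x_6 = 1.5000, f(x_6) = 0.223130, coefficient = 2
x_7 = 1.6250, f(x_7) = 0.196912, coefficient = 2
x_8 = 1.7500, f(x_8) = 0.173774, coefficient = 2
x_9 = 1.8750, f(x_9) = 0.153355, coefficient = 2
x_10 = 2.0000, f(x_10) = 0.135335, coefficient = 2
x_11 = 2.1250, f(x_11) = 0.119433, coefficient = 2
x_12 = 2.2500, f(x_12) = 0.105399, coefficient = 1

I ≈ (0.125000/2) × 5.879120 = 0.367445
Exact value: 0.366967
Error: 0.000478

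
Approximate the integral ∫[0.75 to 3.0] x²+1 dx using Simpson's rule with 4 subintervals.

f(x) = x²+1
a = 0.75, b = 3.0, n = 4
h = (b - a)/n = 0.562500

Simpson's rule: (h/3)[f(x₀) + 4f(x₁) + 2f(x₂) + ... + f(xₙ)]

x_0 = 0.7500, f(x_0) = 1.562500, coefficient = 1
x_1 = 1.3125, f(x_1) = 2.722656, coefficient = 4
x_2 = 1.8750, f(x_2) = 4.515625, coefficient = 2
x_3 = 2.4375, f(x_3) = 6.941406, coefficient = 4
x_4 = 3.0000, f(x_4) = 10.000000, coefficient = 1

I ≈ (0.562500/3) × 59.250000 = 11.109375
Exact value: 11.109375
Error: 0.000000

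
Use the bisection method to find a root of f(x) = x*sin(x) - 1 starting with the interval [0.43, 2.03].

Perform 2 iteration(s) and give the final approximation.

f(x) = x*sin(x) - 1
Initial interval: [0.43, 2.03]

Iteration 1:
  c_1 = (0.430000 + 2.030000)/2 = 1.230000
  f(c_1) = f(1.230000) = 0.159261
  f(a) × f(c) < 0, new interval: [0.430000, 1.230000]
Iteration 2:
  c_2 = (0.430000 + 1.230000)/2 = 0.830000
  f(c_2) = f(0.830000) = -0.387517
  f(a) × f(c) ≥ 0, new interval: [0.830000, 1.230000]

After 2 iteration(s), the approximation is c_2 = 0.830000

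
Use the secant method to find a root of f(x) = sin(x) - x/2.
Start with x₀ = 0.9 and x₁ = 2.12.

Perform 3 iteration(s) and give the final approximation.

f(x) = sin(x) - x/2
x₀ = 0.9, x₁ = 2.12

Secant formula: x_{n+1} = x_n - f(x_n)(x_n - x_{n-1})/(f(x_n) - f(x_{n-1}))

Iteration 1:
  f(0.900000) = 0.333327
  f(2.120000) = -0.207060
  x_2 = 2.120000 - (-0.207060)×(2.120000 - 0.900000)/(-0.207060 - 0.333327)
       = 1.652533
Iteration 2:
  f(2.120000) = -0.207060
  f(1.652533) = 0.170395
  x_3 = 1.652533 - 0.170395×(1.652533 - 2.120000)/(0.170395 - (-0.207060))
       = 1.863563
Iteration 3:
  f(1.652533) = 0.170395
  f(1.863563) = 0.025668
  x_4 = 1.863563 - 0.025668×(1.863563 - 1.652533)/(0.025668 - 0.170395)
       = 1.900990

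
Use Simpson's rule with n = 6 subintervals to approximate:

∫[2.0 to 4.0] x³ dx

f(x) = x³
a = 2.0, b = 4.0, n = 6
h = (b - a)/n = 0.333333

Simpson's rule: (h/3)[f(x₀) + 4f(x₁) + 2f(x₂) + ... + f(xₙ)]

x_0 = 2.0000, f(x_0) = 8.000000, coefficient = 1
x_1 = 2.3333, f(x_1) = 12.703704, coefficient = 4
x_2 = 2.6667, f(x_2) = 18.962963, coefficient = 2
x_3 = 3.0000, f(x_3) = 27.000000, coefficient = 4
x_4 = 3.3333, f(x_4) = 37.037037, coefficient = 2
x_5 = 3.6667, f(x_5) = 49.296296, coefficient = 4
x_6 = 4.0000, f(x_6) = 64.000000, coefficient = 1

I ≈ (0.333333/3) × 540.000000 = 60.000000
Exact value: 60.000000
Error: 0.000000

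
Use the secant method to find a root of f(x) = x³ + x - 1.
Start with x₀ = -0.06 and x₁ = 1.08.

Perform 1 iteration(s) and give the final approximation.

f(x) = x³ + x - 1
x₀ = -0.06, x₁ = 1.08

Secant formula: x_{n+1} = x_n - f(x_n)(x_n - x_{n-1})/(f(x_n) - f(x_{n-1}))

Iteration 1:
  f(-0.060000) = -1.060216
  f(1.080000) = 1.339712
  x_2 = 1.080000 - 1.339712×(1.080000 - (-0.060000))/(1.339712 - (-1.060216))
       = 0.443618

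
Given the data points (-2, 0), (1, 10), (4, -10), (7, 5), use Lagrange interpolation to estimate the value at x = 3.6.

Lagrange interpolation formula:
P(x) = Σ yᵢ × Lᵢ(x)
where Lᵢ(x) = Π_{j≠i} (x - xⱼ)/(xᵢ - xⱼ)

L_0(3.6) = (3.6 - 1)/(-2 - 1) × (3.6 - 4)/(-2 - 4) × (3.6 - 7)/(-2 - 7) = -0.021827
L_1(3.6) = (3.6 - (-2))/(1 - (-2)) × (3.6 - 4)/(1 - 4) × (3.6 - 7)/(1 - 7) = 0.141037
L_2(3.6) = (3.6 - (-2))/(4 - (-2)) × (3.6 - 1)/(4 - 1) × (3.6 - 7)/(4 - 7) = 0.916741
L_3(3.6) = (3.6 - (-2))/(7 - (-2)) × (3.6 - 1)/(7 - 1) × (3.6 - 4)/(7 - 4) = -0.035951

P(3.6) = 0×L_0(3.6) + 10×L_1(3.6) + (-10)×L_2(3.6) + 5×L_3(3.6)
P(3.6) = -7.936790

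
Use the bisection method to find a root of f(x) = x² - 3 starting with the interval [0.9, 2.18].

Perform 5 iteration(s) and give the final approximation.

f(x) = x² - 3
Initial interval: [0.9, 2.18]

Iteration 1:
  c_1 = (0.900000 + 2.180000)/2 = 1.540000
  f(c_1) = f(1.540000) = -0.628400
  f(a) × f(c) ≥ 0, new interval: [1.540000, 2.180000]
Iteration 2:
  c_2 = (1.540000 + 2.180000)/2 = 1.860000
  f(c_2) = f(1.860000) = 0.459600
  f(a) × f(c) < 0, new interval: [1.540000, 1.860000]
Iteration 3:
  c_3 = (1.540000 + 1.860000)/2 = 1.700000
  f(c_3) = f(1.700000) = -0.110000
  f(a) × f(c) ≥ 0, new interval: [1.700000, 1.860000]
Iteration 4:
  c_4 = (1.700000 + 1.860000)/2 = 1.780000
  f(c_4) = f(1.780000) = 0.168400
  f(a) × f(c) < 0, new interval: [1.700000, 1.780000]
Iteration 5:
  c_5 = (1.700000 + 1.780000)/2 = 1.740000
  f(c_5) = f(1.740000) = 0.027600
  f(a) × f(c) < 0, new interval: [1.700000, 1.740000]

After 5 iteration(s), the approximation is c_5 = 1.740000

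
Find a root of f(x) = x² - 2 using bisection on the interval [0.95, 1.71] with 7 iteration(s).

f(x) = x² - 2
Initial interval: [0.95, 1.71]

Iteration 1:
  c_1 = (0.950000 + 1.710000)/2 = 1.330000
  f(c_1) = f(1.330000) = -0.231100
  f(a) × f(c) ≥ 0, new interval: [1.330000, 1.710000]
Iteration 2:
  c_2 = (1.330000 + 1.710000)/2 = 1.520000
  f(c_2) = f(1.520000) = 0.310400
  f(a) × f(c) < 0, new interval: [1.330000, 1.520000]
Iteration 3:
  c_3 = (1.330000 + 1.520000)/2 = 1.425000
  f(c_3) = f(1.425000) = 0.030625
  f(a) × f(c) < 0, new interval: [1.330000, 1.425000]
Iteration 4:
  c_4 = (1.330000 + 1.425000)/2 = 1.377500
  f(c_4) = f(1.377500) = -0.102494
  f(a) × f(c) ≥ 0, new interval: [1.377500, 1.425000]
Iteration 5:
  c_5 = (1.377500 + 1.425000)/2 = 1.401250
  f(c_5) = f(1.401250) = -0.036498
  f(a) × f(c) ≥ 0, new interval: [1.401250, 1.425000]
Iteration 6:
  c_6 = (1.401250 + 1.425000)/2 = 1.413125
  f(c_6) = f(1.413125) = -0.003078
  f(a) × f(c) ≥ 0, new interval: [1.413125, 1.425000]
Iteration 7:
  c_7 = (1.413125 + 1.425000)/2 = 1.419062
  f(c_7) = f(1.419062) = 0.013738
  f(a) × f(c) < 0, new interval: [1.413125, 1.419062]

After 7 iteration(s), the approximation is c_7 = 1.419062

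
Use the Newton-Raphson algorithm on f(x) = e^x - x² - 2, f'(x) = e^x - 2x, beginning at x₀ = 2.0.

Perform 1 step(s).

f(x) = e^x - x² - 2
f'(x) = e^x - 2x
x₀ = 2.0

Newton-Raphson formula: x_{n+1} = x_n - f(x_n)/f'(x_n)

Iteration 1:
  f(2.000000) = 1.389056
  f'(2.000000) = 3.389056
  x_1 = 2.000000 - 1.389056/3.389056 = 1.590135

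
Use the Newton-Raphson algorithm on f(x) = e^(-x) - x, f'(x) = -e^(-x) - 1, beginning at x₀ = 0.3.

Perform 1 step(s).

f(x) = e^(-x) - x
f'(x) = -e^(-x) - 1
x₀ = 0.3

Newton-Raphson formula: x_{n+1} = x_n - f(x_n)/f'(x_n)

Iteration 1:
  f(0.300000) = 0.440818
  f'(0.300000) = -1.740818
  x_1 = 0.300000 - 0.440818/(-1.740818) = 0.553225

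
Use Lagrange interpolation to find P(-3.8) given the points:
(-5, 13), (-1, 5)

Lagrange interpolation formula:
P(x) = Σ yᵢ × Lᵢ(x)
where Lᵢ(x) = Π_{j≠i} (x - xⱼ)/(xᵢ - xⱼ)

L_0(-3.8) = (-3.8 - (-1))/(-5 - (-1)) = 0.700000
L_1(-3.8) = (-3.8 - (-5))/(-1 - (-5)) = 0.300000

P(-3.8) = 13×L_0(-3.8) + 5×L_1(-3.8)
P(-3.8) = 10.600000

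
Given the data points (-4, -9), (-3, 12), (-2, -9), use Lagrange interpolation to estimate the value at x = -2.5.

Lagrange interpolation formula:
P(x) = Σ yᵢ × Lᵢ(x)
where Lᵢ(x) = Π_{j≠i} (x - xⱼ)/(xᵢ - xⱼ)

L_0(-2.5) = (-2.5 - (-3))/(-4 - (-3)) × (-2.5 - (-2))/(-4 - (-2)) = -0.125000
L_1(-2.5) = (-2.5 - (-4))/(-3 - (-4)) × (-2.5 - (-2))/(-3 - (-2)) = 0.750000
L_2(-2.5) = (-2.5 - (-4))/(-2 - (-4)) × (-2.5 - (-3))/(-2 - (-3)) = 0.375000

P(-2.5) = (-9)×L_0(-2.5) + 12×L_1(-2.5) + (-9)×L_2(-2.5)
P(-2.5) = 6.750000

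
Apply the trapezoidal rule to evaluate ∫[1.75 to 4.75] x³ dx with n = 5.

f(x) = x³
a = 1.75, b = 4.75, n = 5
h = (b - a)/n = 0.600000

Trapezoidal rule: (h/2)[f(x₀) + 2f(x₁) + 2f(x₂) + ... + f(xₙ)]

x_0 = 1.7500, f(x_0) = 5.359375, coefficient = 1
x_1 = 2.3500, f(x_1) = 12.977875, coefficient = 2
x_2 = 2.9500, f(x_2) = 25.672375, coefficient = 2
x_3 = 3.5500, f(x_3) = 44.738875, coefficient = 2
x_4 = 4.1500, f(x_4) = 71.473375, coefficient = 2
x_5 = 4.7500, f(x_5) = 107.171875, coefficient = 1

I ≈ (0.600000/2) × 422.256250 = 126.676875
Exact value: 124.921875
Error: 1.755000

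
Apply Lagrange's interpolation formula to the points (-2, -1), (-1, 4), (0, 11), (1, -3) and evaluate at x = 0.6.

Lagrange interpolation formula:
P(x) = Σ yᵢ × Lᵢ(x)
where Lᵢ(x) = Π_{j≠i} (x - xⱼ)/(xᵢ - xⱼ)

L_0(0.6) = (0.6 - (-1))/(-2 - (-1)) × (0.6 - 0)/(-2 - 0) × (0.6 - 1)/(-2 - 1) = 0.064000
L_1(0.6) = (0.6 - (-2))/(-1 - (-2)) × (0.6 - 0)/(-1 - 0) × (0.6 - 1)/(-1 - 1) = -0.312000
L_2(0.6) = (0.6 - (-2))/(0 - (-2)) × (0.6 - (-1))/(0 - (-1)) × (0.6 - 1)/(0 - 1) = 0.832000
L_3(0.6) = (0.6 - (-2))/(1 - (-2)) × (0.6 - (-1))/(1 - (-1)) × (0.6 - 0)/(1 - 0) = 0.416000

P(0.6) = (-1)×L_0(0.6) + 4×L_1(0.6) + 11×L_2(0.6) + (-3)×L_3(0.6)
P(0.6) = 6.592000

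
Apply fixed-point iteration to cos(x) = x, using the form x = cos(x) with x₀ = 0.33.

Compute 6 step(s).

Equation: cos(x) = x
Fixed-point form: x = cos(x)
x₀ = 0.33

x_1 = g(0.330000) = 0.946042
x_2 = g(0.946042) = 0.584898
x_3 = g(0.584898) = 0.833769
x_4 = g(0.833769) = 0.672090
x_5 = g(0.672090) = 0.782522
x_6 = g(0.782522) = 0.709138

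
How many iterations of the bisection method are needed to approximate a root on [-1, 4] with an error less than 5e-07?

We need (b-a)/2^n ≤ 5e-07
(4 - (-1))/2^n ≤ 5e-07
5/2^n ≤ 5e-07
2^n ≥ 10000000
n ≥ log₂(10000000) = 23.25
n ≥ 24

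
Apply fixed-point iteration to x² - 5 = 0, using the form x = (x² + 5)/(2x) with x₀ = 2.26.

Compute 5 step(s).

Equation: x² - 5 = 0
Fixed-point form: x = (x² + 5)/(2x)
x₀ = 2.26

x_1 = g(2.260000) = 2.236195
x_2 = g(2.236195) = 2.236068
x_3 = g(2.236068) = 2.236068
x_4 = g(2.236068) = 2.236068
x_5 = g(2.236068) = 2.236068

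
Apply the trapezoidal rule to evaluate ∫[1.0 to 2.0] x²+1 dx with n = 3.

f(x) = x²+1
a = 1.0, b = 2.0, n = 3
h = (b - a)/n = 0.333333

Trapezoidal rule: (h/2)[f(x₀) + 2f(x₁) + 2f(x₂) + ... + f(xₙ)]

x_0 = 1.0000, f(x_0) = 2.000000, coefficient = 1
x_1 = 1.3333, f(x_1) = 2.777778, coefficient = 2
x_2 = 1.6667, f(x_2) = 3.777778, coefficient = 2
x_3 = 2.0000, f(x_3) = 5.000000, coefficient = 1

I ≈ (0.333333/2) × 20.111111 = 3.351852
Exact value: 3.333333
Error: 0.018519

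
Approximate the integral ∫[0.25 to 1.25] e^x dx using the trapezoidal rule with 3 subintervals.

f(x) = e^x
a = 0.25, b = 1.25, n = 3
h = (b - a)/n = 0.333333

Trapezoidal rule: (h/2)[f(x₀) + 2f(x₁) + 2f(x₂) + ... + f(xₙ)]

x_0 = 0.2500, f(x_0) = 1.284025, coefficient = 1
x_1 = 0.5833, f(x_1) = 1.792002, coefficient = 2
x_2 = 0.9167, f(x_2) = 2.500940, coefficient = 2
x_3 = 1.2500, f(x_3) = 3.490343, coefficient = 1

I ≈ (0.333333/2) × 13.360252 = 2.226709
Exact value: 2.206318
Error: 0.020391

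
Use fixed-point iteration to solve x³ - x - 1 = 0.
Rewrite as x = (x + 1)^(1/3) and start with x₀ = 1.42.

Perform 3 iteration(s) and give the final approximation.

Equation: x³ - x - 1 = 0
Fixed-point form: x = (x + 1)^(1/3)
x₀ = 1.42

x_1 = g(1.420000) = 1.342575
x_2 = g(1.342575) = 1.328101
x_3 = g(1.328101) = 1.325360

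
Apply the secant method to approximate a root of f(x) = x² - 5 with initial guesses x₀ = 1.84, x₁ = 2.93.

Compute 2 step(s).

f(x) = x² - 5
x₀ = 1.84, x₁ = 2.93

Secant formula: x_{n+1} = x_n - f(x_n)(x_n - x_{n-1})/(f(x_n) - f(x_{n-1}))

Iteration 1:
  f(1.840000) = -1.614400
  f(2.930000) = 3.584900
  x_2 = 2.930000 - 3.584900×(2.930000 - 1.840000)/(3.584900 - (-1.614400))
       = 2.178449
Iteration 2:
  f(2.930000) = 3.584900
  f(2.178449) = -0.254362
  x_3 = 2.178449 - (-0.254362)×(2.178449 - 2.930000)/(-0.254362 - 3.584900)
       = 2.228241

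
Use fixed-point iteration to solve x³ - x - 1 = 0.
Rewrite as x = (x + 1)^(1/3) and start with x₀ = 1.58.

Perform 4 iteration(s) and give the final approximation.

Equation: x³ - x - 1 = 0
Fixed-point form: x = (x + 1)^(1/3)
x₀ = 1.58

x_1 = g(1.580000) = 1.371534
x_2 = g(1.371534) = 1.333551
x_3 = g(1.333551) = 1.326394
x_4 = g(1.326394) = 1.325036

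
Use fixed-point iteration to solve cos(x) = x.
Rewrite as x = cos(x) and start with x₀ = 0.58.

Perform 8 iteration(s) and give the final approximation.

Equation: cos(x) = x
Fixed-point form: x = cos(x)
x₀ = 0.58

x_1 = g(0.580000) = 0.836463
x_2 = g(0.836463) = 0.670093
x_3 = g(0.670093) = 0.783764
x_4 = g(0.783764) = 0.708261
x_5 = g(0.708261) = 0.759494
x_6 = g(0.759494) = 0.725184
x_7 = g(0.725184) = 0.748377
x_8 = g(0.748377) = 0.732794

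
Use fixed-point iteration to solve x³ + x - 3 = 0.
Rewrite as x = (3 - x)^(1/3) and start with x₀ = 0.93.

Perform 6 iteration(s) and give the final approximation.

Equation: x³ + x - 3 = 0
Fixed-point form: x = (3 - x)^(1/3)
x₀ = 0.93

x_1 = g(0.930000) = 1.274452
x_2 = g(1.274452) = 1.199432
x_3 = g(1.199432) = 1.216568
x_4 = g(1.216568) = 1.212697
x_5 = g(1.212697) = 1.213574
x_6 = g(1.213574) = 1.213375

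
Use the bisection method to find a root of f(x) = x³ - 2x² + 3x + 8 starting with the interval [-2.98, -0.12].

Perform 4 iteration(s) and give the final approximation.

f(x) = x³ - 2x² + 3x + 8
Initial interval: [-2.98, -0.12]

Iteration 1:
  c_1 = (-2.980000 + (-0.120000))/2 = -1.550000
  f(c_1) = f(-1.550000) = -5.178875
  f(a) × f(c) ≥ 0, new interval: [-1.550000, -0.120000]
Iteration 2:
  c_2 = (-1.550000 + (-0.120000))/2 = -0.835000
  f(c_2) = f(-0.835000) = 3.518367
  f(a) × f(c) < 0, new interval: [-1.550000, -0.835000]
Iteration 3:
  c_3 = (-1.550000 + (-0.835000))/2 = -1.192500
  f(c_3) = f(-1.192500) = -0.117415
  f(a) × f(c) ≥ 0, new interval: [-1.192500, -0.835000]
Iteration 4:
  c_4 = (-1.192500 + (-0.835000))/2 = -1.013750
  f(c_4) = f(-1.013750) = 1.861552
  f(a) × f(c) < 0, new interval: [-1.192500, -1.013750]

After 4 iteration(s), the approximation is c_4 = -1.013750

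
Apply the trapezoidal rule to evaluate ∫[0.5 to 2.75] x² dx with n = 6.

f(x) = x²
a = 0.5, b = 2.75, n = 6
h = (b - a)/n = 0.375000

Trapezoidal rule: (h/2)[f(x₀) + 2f(x₁) + 2f(x₂) + ... + f(xₙ)]

x_0 = 0.5000, f(x_0) = 0.250000, coefficient = 1
x_1 = 0.8750, f(x_1) = 0.765625, coefficient = 2
x_2 = 1.2500, f(x_2) = 1.562500, coefficient = 2
x_3 = 1.6250, f(x_3) = 2.640625, coefficient = 2
x_4 = 2.0000, f(x_4) = 4.000000, coefficient = 2
x_5 = 2.3750, f(x_5) = 5.640625, coefficient = 2
x_6 = 2.7500, f(x_6) = 7.562500, coefficient = 1

I ≈ (0.375000/2) × 37.031250 = 6.943359
Exact value: 6.890625
Error: 0.052734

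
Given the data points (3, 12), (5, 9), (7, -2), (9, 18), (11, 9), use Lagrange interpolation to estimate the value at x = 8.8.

Lagrange interpolation formula:
P(x) = Σ yᵢ × Lᵢ(x)
where Lᵢ(x) = Π_{j≠i} (x - xⱼ)/(xᵢ - xⱼ)

L_0(8.8) = (8.8 - 5)/(3 - 5) × (8.8 - 7)/(3 - 7) × (8.8 - 9)/(3 - 9) × (8.8 - 11)/(3 - 11) = 0.007837
L_1(8.8) = (8.8 - 3)/(5 - 3) × (8.8 - 7)/(5 - 7) × (8.8 - 9)/(5 - 9) × (8.8 - 11)/(5 - 11) = -0.047850
L_2(8.8) = (8.8 - 3)/(7 - 3) × (8.8 - 5)/(7 - 5) × (8.8 - 9)/(7 - 9) × (8.8 - 11)/(7 - 11) = 0.151525
L_3(8.8) = (8.8 - 3)/(9 - 3) × (8.8 - 5)/(9 - 5) × (8.8 - 7)/(9 - 7) × (8.8 - 11)/(9 - 11) = 0.909150
L_4(8.8) = (8.8 - 3)/(11 - 3) × (8.8 - 5)/(11 - 5) × (8.8 - 7)/(11 - 7) × (8.8 - 9)/(11 - 9) = -0.020662

P(8.8) = 12×L_0(8.8) + 9×L_1(8.8) + (-2)×L_2(8.8) + 18×L_3(8.8) + 9×L_4(8.8)
P(8.8) = 15.539088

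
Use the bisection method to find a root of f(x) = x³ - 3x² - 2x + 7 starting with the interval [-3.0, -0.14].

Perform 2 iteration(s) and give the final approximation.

f(x) = x³ - 3x² - 2x + 7
Initial interval: [-3.0, -0.14]

Iteration 1:
  c_1 = (-3.000000 + (-0.140000))/2 = -1.570000
  f(c_1) = f(-1.570000) = -1.124593
  f(a) × f(c) ≥ 0, new interval: [-1.570000, -0.140000]
Iteration 2:
  c_2 = (-1.570000 + (-0.140000))/2 = -0.855000
  f(c_2) = f(-0.855000) = 5.891899
  f(a) × f(c) < 0, new interval: [-1.570000, -0.855000]

After 2 iteration(s), the approximation is c_2 = -0.855000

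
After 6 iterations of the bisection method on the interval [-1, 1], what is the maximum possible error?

Bisection error bound: |error| ≤ (b-a)/2^n
|error| ≤ (1 - (-1))/2^6 = 2/2^6
|error| ≤ 0.0312500000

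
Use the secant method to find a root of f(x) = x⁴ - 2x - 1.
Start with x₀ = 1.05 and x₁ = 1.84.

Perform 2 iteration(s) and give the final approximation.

f(x) = x⁴ - 2x - 1
x₀ = 1.05, x₁ = 1.84

Secant formula: x_{n+1} = x_n - f(x_n)(x_n - x_{n-1})/(f(x_n) - f(x_{n-1}))

Iteration 1:
  f(1.050000) = -1.884494
  f(1.840000) = 6.782287
  x_2 = 1.840000 - 6.782287×(1.840000 - 1.050000)/(6.782287 - (-1.884494))
       = 1.221777
Iteration 2:
  f(1.840000) = 6.782287
  f(1.221777) = -1.215286
  x_3 = 1.221777 - (-1.215286)×(1.221777 - 1.840000)/(-1.215286 - 6.782287)
       = 1.315720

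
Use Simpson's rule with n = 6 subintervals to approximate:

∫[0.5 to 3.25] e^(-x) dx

f(x) = e^(-x)
a = 0.5, b = 3.25, n = 6
h = (b - a)/n = 0.458333

Simpson's rule: (h/3)[f(x₀) + 4f(x₁) + 2f(x₂) + ... + f(xₙ)]

x_0 = 0.5000, f(x_0) = 0.606531, coefficient = 1
x_1 = 0.9583, f(x_1) = 0.383532, coefficient = 4
x_2 = 1.4167, f(x_2) = 0.242521, coefficient = 2
x_3 = 1.8750, f(x_3) = 0.153355, coefficient = 4
x_4 = 2.3333, f(x_4) = 0.096972, coefficient = 2
x_5 = 2.7917, f(x_5) = 0.061319, coefficient = 4
x_6 = 3.2500, f(x_6) = 0.038774, coefficient = 1

I ≈ (0.458333/3) × 3.717113 = 0.567892
Exact value: 0.567756
Error: 0.000136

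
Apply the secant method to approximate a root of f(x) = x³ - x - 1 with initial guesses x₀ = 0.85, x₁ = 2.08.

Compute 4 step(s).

f(x) = x³ - x - 1
x₀ = 0.85, x₁ = 2.08

Secant formula: x_{n+1} = x_n - f(x_n)(x_n - x_{n-1})/(f(x_n) - f(x_{n-1}))

Iteration 1:
  f(0.850000) = -1.235875
  f(2.080000) = 5.918912
  x_2 = 2.080000 - 5.918912×(2.080000 - 0.850000)/(5.918912 - (-1.235875))
       = 1.062463
Iteration 2:
  f(2.080000) = 5.918912
  f(1.062463) = -0.863126
  x_3 = 1.062463 - (-0.863126)×(1.062463 - 2.080000)/(-0.863126 - 5.918912)
       = 1.191961
Iteration 3:
  f(1.062463) = -0.863126
  f(1.191961) = -0.498457
  x_4 = 1.191961 - (-0.498457)×(1.191961 - 1.062463)/(-0.498457 - (-0.863126))
       = 1.368969
Iteration 4:
  f(1.191961) = -0.498457
  f(1.368969) = 0.196584
  x_5 = 1.368969 - 0.196584×(1.368969 - 1.191961)/(0.196584 - (-0.498457))
       = 1.318905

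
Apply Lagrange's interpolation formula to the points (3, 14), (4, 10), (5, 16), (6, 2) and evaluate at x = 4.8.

Lagrange interpolation formula:
P(x) = Σ yᵢ × Lᵢ(x)
where Lᵢ(x) = Π_{j≠i} (x - xⱼ)/(xᵢ - xⱼ)

L_0(4.8) = (4.8 - 4)/(3 - 4) × (4.8 - 5)/(3 - 5) × (4.8 - 6)/(3 - 6) = -0.032000
L_1(4.8) = (4.8 - 3)/(4 - 3) × (4.8 - 5)/(4 - 5) × (4.8 - 6)/(4 - 6) = 0.216000
L_2(4.8) = (4.8 - 3)/(5 - 3) × (4.8 - 4)/(5 - 4) × (4.8 - 6)/(5 - 6) = 0.864000
L_3(4.8) = (4.8 - 3)/(6 - 3) × (4.8 - 4)/(6 - 4) × (4.8 - 5)/(6 - 5) = -0.048000

P(4.8) = 14×L_0(4.8) + 10×L_1(4.8) + 16×L_2(4.8) + 2×L_3(4.8)
P(4.8) = 15.440000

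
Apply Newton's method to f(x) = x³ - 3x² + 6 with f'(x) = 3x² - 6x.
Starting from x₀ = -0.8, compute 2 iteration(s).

f(x) = x³ - 3x² + 6
f'(x) = 3x² - 6x
x₀ = -0.8

Newton-Raphson formula: x_{n+1} = x_n - f(x_n)/f'(x_n)

Iteration 1:
  f(-0.800000) = 3.568000
  f'(-0.800000) = 6.720000
  x_1 = -0.800000 - 3.568000/6.720000 = -1.330952
Iteration 2:
  f(-1.330952) = -1.671997
  f'(-1.330952) = 13.300017
  x_2 = -1.330952 - (-1.671997)/13.300017 = -1.205238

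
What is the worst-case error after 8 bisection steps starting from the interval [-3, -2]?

Bisection error bound: |error| ≤ (b-a)/2^n
|error| ≤ (-2 - (-3))/2^8 = 1/2^8
|error| ≤ 0.0039062500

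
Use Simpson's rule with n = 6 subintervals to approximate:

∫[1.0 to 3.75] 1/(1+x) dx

f(x) = 1/(1+x)
a = 1.0, b = 3.75, n = 6
h = (b - a)/n = 0.458333

Simpson's rule: (h/3)[f(x₀) + 4f(x₁) + 2f(x₂) + ... + f(xₙ)]

x_0 = 1.0000, f(x_0) = 0.500000, coefficient = 1
x_1 = 1.4583, f(x_1) = 0.406780, coefficient = 4
x_2 = 1.9167, f(x_2) = 0.342857, coefficient = 2
x_3 = 2.3750, f(x_3) = 0.296296, coefficient = 4
x_4 = 2.8333, f(x_4) = 0.260870, coefficient = 2
x_5 = 3.2917, f(x_5) = 0.233010, coefficient = 4
x_6 = 3.7500, f(x_6) = 0.210526, coefficient = 1

I ≈ (0.458333/3) × 5.662322 = 0.865077
Exact value: 0.864997
Error: 0.000080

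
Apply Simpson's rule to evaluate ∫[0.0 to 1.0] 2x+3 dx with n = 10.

f(x) = 2x+3
a = 0.0, b = 1.0, n = 10
h = (b - a)/n = 0.100000

Simpson's rule: (h/3)[f(x₀) + 4f(x₁) + 2f(x₂) + ... + f(xₙ)]

x_0 = 0.0000, f(x_0) = 3.000000, coefficient = 1
x_1 = 0.1000, f(x_1) = 3.200000, coefficient = 4
x_2 = 0.2000, f(x_2) = 3.400000, coefficient = 2
x_3 = 0.3000, f(x_3) = 3.600000, coefficient = 4
x_4 = 0.4000, f(x_4) = 3.800000, coefficient = 2
x_5 = 0.5000, f(x_5) = 4.000000, coefficient = 4
x_6 = 0.6000, f(x_6) = 4.200000, coefficient = 2
x_7 = 0.7000, f(x_7) = 4.400000, coefficient = 4
x_8 = 0.8000, f(x_8) = 4.600000, coefficient = 2
x_9 = 0.9000, f(x_9) = 4.800000, coefficient = 4
x_10 = 1.0000, f(x_10) = 5.000000, coefficient = 1

I ≈ (0.100000/3) × 120.000000 = 4.000000
Exact value: 4.000000
Error: 0.000000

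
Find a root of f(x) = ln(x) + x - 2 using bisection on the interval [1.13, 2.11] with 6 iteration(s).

f(x) = ln(x) + x - 2
Initial interval: [1.13, 2.11]

Iteration 1:
  c_1 = (1.130000 + 2.110000)/2 = 1.620000
  f(c_1) = f(1.620000) = 0.102426
  f(a) × f(c) < 0, new interval: [1.130000, 1.620000]
Iteration 2:
  c_2 = (1.130000 + 1.620000)/2 = 1.375000
  f(c_2) = f(1.375000) = -0.306546
  f(a) × f(c) ≥ 0, new interval: [1.375000, 1.620000]
Iteration 3:
  c_3 = (1.375000 + 1.620000)/2 = 1.497500
  f(c_3) = f(1.497500) = -0.098703
  f(a) × f(c) ≥ 0, new interval: [1.497500, 1.620000]
Iteration 4:
  c_4 = (1.497500 + 1.620000)/2 = 1.558750
  f(c_4) = f(1.558750) = 0.002634
  f(a) × f(c) < 0, new interval: [1.497500, 1.558750]
Iteration 5:
  c_5 = (1.497500 + 1.558750)/2 = 1.528125
  f(c_5) = f(1.528125) = -0.047834
  f(a) × f(c) ≥ 0, new interval: [1.528125, 1.558750]
Iteration 6:
  c_6 = (1.528125 + 1.558750)/2 = 1.543438
  f(c_6) = f(1.543438) = -0.022550
  f(a) × f(c) ≥ 0, new interval: [1.543438, 1.558750]

After 6 iteration(s), the approximation is c_6 = 1.543438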